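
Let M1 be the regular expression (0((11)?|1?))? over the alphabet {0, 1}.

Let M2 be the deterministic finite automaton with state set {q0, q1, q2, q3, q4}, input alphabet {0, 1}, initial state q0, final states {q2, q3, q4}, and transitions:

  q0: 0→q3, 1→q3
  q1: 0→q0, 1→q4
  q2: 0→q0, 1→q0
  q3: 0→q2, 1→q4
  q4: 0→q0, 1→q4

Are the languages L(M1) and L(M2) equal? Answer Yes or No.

No

The empty string ε is accepted by M1 but rejected by M2.
So L(M1) ≠ L(M2).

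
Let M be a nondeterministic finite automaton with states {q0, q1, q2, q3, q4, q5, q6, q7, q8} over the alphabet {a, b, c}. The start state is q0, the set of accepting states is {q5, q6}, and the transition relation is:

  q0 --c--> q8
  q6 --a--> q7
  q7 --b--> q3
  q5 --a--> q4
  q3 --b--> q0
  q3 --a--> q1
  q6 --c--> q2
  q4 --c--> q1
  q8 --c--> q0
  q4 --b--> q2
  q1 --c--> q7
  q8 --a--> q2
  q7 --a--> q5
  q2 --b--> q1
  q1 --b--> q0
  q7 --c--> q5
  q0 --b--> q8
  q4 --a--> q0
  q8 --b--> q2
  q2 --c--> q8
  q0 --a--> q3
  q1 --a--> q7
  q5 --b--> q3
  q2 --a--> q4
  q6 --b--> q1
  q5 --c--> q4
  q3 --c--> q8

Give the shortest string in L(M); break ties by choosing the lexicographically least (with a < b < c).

aaaa

A breadth-first search from q0 reaches an accepting state first via the path q0 → q3 → q1 → q7 → q5 on input aaaa.
No string of length < 4 is accepted (BFS exhausts all shorter strings without reaching an accepting state), and aaaa is the lexicographically least accepting string of length 4.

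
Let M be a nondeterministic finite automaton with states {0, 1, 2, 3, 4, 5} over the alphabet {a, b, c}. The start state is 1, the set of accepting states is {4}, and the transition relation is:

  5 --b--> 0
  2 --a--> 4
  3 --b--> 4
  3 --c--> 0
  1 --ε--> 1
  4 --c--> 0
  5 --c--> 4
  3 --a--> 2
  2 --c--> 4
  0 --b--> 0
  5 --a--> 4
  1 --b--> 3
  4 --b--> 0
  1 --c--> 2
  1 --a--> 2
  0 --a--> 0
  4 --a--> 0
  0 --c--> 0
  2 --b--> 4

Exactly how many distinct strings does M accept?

10

The useful subgraph on states {1, 2, 3, 4} is acyclic, so L(M) is finite; the longest accepting path visits 4 useful states, giving maximum string length 3.
Counting accepting paths from 1 by length: 7 of length 2, 3 of length 3. Total 10.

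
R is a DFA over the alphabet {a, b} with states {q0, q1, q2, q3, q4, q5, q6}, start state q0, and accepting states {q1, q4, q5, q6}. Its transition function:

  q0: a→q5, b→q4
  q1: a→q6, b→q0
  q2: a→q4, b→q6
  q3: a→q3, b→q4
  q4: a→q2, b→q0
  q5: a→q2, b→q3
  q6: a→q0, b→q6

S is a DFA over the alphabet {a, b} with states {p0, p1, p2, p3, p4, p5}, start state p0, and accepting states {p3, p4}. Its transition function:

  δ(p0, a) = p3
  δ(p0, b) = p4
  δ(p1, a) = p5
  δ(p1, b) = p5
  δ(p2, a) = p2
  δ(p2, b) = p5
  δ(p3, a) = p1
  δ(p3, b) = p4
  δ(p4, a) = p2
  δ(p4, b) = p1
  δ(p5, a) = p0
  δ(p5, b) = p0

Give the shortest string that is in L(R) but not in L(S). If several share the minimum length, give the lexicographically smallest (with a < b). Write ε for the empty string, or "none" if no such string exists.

The string aaa is accepted by R but not by S.
No shorter string lies in the difference, and aaa is the lexicographically first length-3 string in L(R) \ L(S).

aaa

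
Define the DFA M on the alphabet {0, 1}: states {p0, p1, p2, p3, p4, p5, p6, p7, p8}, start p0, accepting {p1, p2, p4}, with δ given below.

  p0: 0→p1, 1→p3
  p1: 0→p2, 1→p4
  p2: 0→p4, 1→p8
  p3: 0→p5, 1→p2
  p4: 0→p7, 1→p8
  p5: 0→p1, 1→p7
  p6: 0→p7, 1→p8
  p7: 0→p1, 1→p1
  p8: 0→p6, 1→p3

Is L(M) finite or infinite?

State p2 is reachable from the start and can reach an accepting state, and it lies on the cycle p2 → p8 → p3 → p2.
Traversing that cycle any number of times yields accepted strings of unbounded length, so the language is infinite.

infinite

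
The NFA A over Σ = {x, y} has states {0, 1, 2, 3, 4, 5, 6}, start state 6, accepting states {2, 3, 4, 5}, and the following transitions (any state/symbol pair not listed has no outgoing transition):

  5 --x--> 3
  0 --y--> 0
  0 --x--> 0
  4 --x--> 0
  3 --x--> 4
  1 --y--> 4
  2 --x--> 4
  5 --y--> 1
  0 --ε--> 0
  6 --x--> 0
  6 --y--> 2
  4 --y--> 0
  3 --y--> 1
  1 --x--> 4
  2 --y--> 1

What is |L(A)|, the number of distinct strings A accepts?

4

The useful subgraph on states {1, 2, 4, 6} is acyclic, so L(A) is finite; the longest accepting path visits 4 useful states, giving maximum string length 3.
Counting accepting paths from 6 by length: 1 of length 1, 1 of length 2, 2 of length 3. Total 4.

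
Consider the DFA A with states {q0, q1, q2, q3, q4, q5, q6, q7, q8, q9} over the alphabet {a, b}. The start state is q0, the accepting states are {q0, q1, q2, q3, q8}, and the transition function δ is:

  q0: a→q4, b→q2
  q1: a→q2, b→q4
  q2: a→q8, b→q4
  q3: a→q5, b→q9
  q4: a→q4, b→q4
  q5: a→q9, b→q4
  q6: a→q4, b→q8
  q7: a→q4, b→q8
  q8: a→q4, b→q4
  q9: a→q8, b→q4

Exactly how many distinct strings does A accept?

3

The useful subgraph on states {q0, q2, q8} is acyclic, so L(A) is finite; the longest accepting path visits 3 useful states, giving maximum string length 2.
Counting accepting paths from q0 by length: 1 of length 0, 1 of length 1, 1 of length 2. Total 3.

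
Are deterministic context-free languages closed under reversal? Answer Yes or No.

L = {c bⁿaⁿ : n≥0} ∪ {d b²ⁿaⁿ : n≥0} is a DCFL: the first symbol tells a deterministic PDA whether to pop one or two b's per a. Its reversal Lᴿ = {aⁿbⁿ c : n≥0} ∪ {aⁿb²ⁿ d : n≥0} is not. DCFLs are closed under right quotient by regular languages, and Lᴿ/{c, d} = {aⁿbⁿ : n≥0} ∪ {aⁿb²ⁿ : n≥0} — the standard context-free language accepted by no deterministic PDA (intuitively the machine would have to commit to a b-to-a ratio before the distinguishing marker arrives; formally, a DPDA for it would have a single run on aⁿb²ⁿ, accepting after the prefix aⁿbⁿ and accepting again after n more b's; an ordinary PDA that simulates it on a's and b's and, at any moment when it is accepting, may switch to reading only a fresh letter e while feeding each e to the simulation as a b, would accept aⁱbʲeᵏ (k≥1) exactly when both aⁱbʲ and aⁱbʲ⁺ᵏ are in the language, i.e. its language intersected with the regular set a*b*e⁺ would be exactly {aⁿbⁿeⁿ : n≥1} — impossible, since context-free languages are closed under intersection with regular sets and {aⁿbⁿeⁿ} is not context-free). So Lᴿ cannot be a DCFL.

No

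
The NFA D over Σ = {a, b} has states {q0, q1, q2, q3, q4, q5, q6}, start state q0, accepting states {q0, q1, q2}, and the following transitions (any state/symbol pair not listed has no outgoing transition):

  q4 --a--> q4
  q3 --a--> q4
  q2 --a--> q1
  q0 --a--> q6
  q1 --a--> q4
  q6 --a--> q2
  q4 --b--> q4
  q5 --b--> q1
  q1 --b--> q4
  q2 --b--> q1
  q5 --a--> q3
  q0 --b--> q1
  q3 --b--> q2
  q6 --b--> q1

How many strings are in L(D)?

The useful subgraph on states {q0, q1, q2, q6} is acyclic, so L(D) is finite; the longest accepting path visits 4 useful states, giving maximum string length 3.
Counting accepting paths from q0 by length: 1 of length 0, 1 of length 1, 2 of length 2, 2 of length 3. Total 6.

6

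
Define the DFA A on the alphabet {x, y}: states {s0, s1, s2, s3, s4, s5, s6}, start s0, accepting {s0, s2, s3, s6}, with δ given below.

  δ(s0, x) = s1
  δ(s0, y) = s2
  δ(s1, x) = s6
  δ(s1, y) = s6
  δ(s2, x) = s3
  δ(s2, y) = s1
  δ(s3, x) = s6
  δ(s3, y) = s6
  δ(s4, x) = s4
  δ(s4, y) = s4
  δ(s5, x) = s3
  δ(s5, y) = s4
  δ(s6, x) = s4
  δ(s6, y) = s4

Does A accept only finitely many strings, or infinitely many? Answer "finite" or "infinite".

The useful states (reachable from s0 and able to reach an accepting state) are {s0, s1, s2, s3, s6}.
Restricted to these states the transition graph has no cycle, so every accepting path has bounded length and L is finite.

finite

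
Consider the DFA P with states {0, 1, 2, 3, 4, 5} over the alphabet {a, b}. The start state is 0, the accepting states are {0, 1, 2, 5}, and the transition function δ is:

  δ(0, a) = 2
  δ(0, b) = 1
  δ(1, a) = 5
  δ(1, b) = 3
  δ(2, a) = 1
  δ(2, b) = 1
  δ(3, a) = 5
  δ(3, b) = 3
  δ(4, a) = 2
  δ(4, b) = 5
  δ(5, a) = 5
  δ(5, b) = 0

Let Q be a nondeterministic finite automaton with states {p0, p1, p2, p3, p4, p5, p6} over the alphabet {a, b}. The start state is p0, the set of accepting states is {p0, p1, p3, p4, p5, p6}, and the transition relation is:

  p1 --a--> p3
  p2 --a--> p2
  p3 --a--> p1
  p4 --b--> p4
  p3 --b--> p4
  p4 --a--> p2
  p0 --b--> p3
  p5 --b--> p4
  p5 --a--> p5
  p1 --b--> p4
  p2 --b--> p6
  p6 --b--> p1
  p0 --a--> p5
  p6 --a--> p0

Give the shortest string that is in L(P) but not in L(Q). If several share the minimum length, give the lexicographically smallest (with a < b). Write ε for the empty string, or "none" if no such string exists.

aba

The string aba is accepted by P but not by Q.
No shorter string lies in the difference, and aba is the lexicographically first length-3 string in L(P) \ L(Q).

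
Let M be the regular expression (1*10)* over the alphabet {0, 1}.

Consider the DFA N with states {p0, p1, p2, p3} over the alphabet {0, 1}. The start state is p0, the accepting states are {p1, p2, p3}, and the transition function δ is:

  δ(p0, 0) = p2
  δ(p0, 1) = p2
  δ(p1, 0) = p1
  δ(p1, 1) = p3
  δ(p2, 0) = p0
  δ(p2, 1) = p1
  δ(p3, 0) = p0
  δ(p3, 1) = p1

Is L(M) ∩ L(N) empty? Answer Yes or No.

The string 110 is accepted by both M and N.
Hence L(M) ∩ L(N) ≠ ∅.

No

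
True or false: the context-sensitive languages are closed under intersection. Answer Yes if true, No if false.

Yes

An LBA keeps a copy of the input on a second track, runs the LBA for L₁, and if that accepts restores the input and runs the LBA for L₂; linear space suffices, so L₁ ∩ L₂ is context-sensitive.
So the context-sensitive languages are closed under intersection.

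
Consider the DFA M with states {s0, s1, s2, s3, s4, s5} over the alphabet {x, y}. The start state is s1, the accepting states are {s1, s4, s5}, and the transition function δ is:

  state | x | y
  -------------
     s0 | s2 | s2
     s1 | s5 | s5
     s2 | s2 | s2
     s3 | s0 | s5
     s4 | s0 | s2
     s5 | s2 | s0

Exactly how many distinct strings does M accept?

The useful subgraph on states {s1, s5} is acyclic, so L(M) is finite; the longest accepting path visits 2 useful states, giving maximum string length 1.
Counting accepting paths from s1 by length: 1 of length 0, 2 of length 1. Total 3.

3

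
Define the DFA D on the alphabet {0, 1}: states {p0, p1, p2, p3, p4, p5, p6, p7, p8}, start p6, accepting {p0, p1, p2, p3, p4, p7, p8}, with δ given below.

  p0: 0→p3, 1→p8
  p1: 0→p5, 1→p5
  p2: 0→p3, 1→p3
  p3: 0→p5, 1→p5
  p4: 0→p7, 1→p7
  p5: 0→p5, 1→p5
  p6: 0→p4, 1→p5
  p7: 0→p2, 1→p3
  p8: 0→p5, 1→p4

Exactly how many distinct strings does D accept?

11

The useful subgraph on states {p2, p3, p4, p6, p7} is acyclic, so L(D) is finite; the longest accepting path visits 5 useful states, giving maximum string length 4.
Counting accepting paths from p6 by length: 1 of length 1, 2 of length 2, 4 of length 3, 4 of length 4. Total 11.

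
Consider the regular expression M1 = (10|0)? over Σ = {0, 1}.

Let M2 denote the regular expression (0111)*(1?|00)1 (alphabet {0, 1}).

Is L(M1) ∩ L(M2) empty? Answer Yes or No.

Yes

Converting the expression M1 to a DFA (subset construction, then merging equivalent states) gives the minimal DFA with states {r0, r1, r2, r3}, start state r0, accepting states {r0, r1} and transitions r0: 0→r1, 1→r2; r1: 0→r3, 1→r3; r2: 0→r1, 1→r3; r3: 0→r3, 1→r3.
Converting the expression M2 to a DFA (subset construction, then merging equivalent states) gives the minimal DFA with states {t0, t1, t2, t3, t4, t5, t6, t7}, start state t0, accepting states {t2, t6} and transitions t0: 0→t1, 1→t2; t1: 0→t3, 1→t4; t2: 0→t5, 1→t6; t3: 0→t5, 1→t6; t4: 0→t5, 1→t7; t5: 0→t5, 1→t5; t6: 0→t5, 1→t5; t7: 0→t5, 1→t0.
Exploring the product automaton M1 × M2 from the start pair (r0, t0), following both machines on each input symbol, reaches 12 state pairs: (r0, t0), (r1, t1), (r2, t2), (r3, t3), (r3, t4), (r1, t5), (r3, t6), (r3, t5), (r3, t7), (r3, t0), (r3, t1), (r3, t2).
M1 accepts in {r0, r1} and M2 accepts in {t2, t6}; no reachable pair has both components accepting, so no string drives both machines to acceptance simultaneously and L(M1) ∩ L(M2) = ∅.
So no string is accepted by both, and the intersection is empty.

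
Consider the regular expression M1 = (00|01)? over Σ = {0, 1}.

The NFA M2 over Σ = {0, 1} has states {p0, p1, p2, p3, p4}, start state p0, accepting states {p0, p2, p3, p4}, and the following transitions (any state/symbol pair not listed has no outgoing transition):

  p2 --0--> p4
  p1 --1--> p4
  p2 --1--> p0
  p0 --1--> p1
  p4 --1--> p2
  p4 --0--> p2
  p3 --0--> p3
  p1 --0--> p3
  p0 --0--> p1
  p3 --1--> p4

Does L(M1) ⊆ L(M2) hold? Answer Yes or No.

Yes

Converting the expression M1 to a DFA (subset construction, then merging equivalent states) gives the minimal DFA with states {r0, r1, r2, r3}, start state r0, accepting states {r0, r3} and transitions r0: 0→r1, 1→r2; r1: 0→r3, 1→r3; r2: 0→r2, 1→r2; r3: 0→r2, 1→r2.
Exploring the product automaton M1 × M2 from the start pair (r0, p0), following both machines on each input symbol, reaches 9 state pairs: (r0, p0), (r1, p1), (r2, p1), (r3, p3), (r3, p4), (r2, p3), (r2, p4), (r2, p2), (r2, p0).
M1 accepts in {r0, r3} and M2 accepts in {p0, p2, p3, p4}. The reachable pairs whose M1-component is accepting are (r0, p0), (r3, p3), (r3, p4); in each of them the M2-component is accepting too, so the product for L(M1) \ L(M2) (M1-component accepting, M2-component rejecting) has no reachable accepting pair and the difference is empty.
Hence every string in L(M1) is also in L(M2).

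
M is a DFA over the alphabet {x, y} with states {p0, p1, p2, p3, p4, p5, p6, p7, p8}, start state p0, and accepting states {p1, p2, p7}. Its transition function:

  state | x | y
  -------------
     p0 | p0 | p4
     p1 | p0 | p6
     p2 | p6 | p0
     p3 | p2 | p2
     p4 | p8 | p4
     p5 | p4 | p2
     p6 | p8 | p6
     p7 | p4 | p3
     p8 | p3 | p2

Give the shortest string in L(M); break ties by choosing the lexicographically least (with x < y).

yxy

A breadth-first search from p0 reaches an accepting state first via the path p0 → p4 → p8 → p2 on input yxy.
No string of length < 3 is accepted (BFS exhausts all shorter strings without reaching an accepting state), and yxy is the lexicographically least accepting string of length 3.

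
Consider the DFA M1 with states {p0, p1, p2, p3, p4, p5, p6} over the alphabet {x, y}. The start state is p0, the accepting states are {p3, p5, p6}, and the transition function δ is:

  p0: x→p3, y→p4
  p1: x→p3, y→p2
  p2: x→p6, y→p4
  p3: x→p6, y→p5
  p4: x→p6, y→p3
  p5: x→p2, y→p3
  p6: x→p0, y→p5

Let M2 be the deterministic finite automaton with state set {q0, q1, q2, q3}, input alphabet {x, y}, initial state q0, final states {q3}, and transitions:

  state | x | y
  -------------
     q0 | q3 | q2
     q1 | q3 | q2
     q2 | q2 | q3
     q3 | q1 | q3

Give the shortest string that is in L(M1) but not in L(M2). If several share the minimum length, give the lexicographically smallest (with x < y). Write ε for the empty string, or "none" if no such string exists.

The string xx is accepted by M1 but not by M2.
No shorter string lies in the difference, and xx is the lexicographically first length-2 string in L(M1) \ L(M2).

xx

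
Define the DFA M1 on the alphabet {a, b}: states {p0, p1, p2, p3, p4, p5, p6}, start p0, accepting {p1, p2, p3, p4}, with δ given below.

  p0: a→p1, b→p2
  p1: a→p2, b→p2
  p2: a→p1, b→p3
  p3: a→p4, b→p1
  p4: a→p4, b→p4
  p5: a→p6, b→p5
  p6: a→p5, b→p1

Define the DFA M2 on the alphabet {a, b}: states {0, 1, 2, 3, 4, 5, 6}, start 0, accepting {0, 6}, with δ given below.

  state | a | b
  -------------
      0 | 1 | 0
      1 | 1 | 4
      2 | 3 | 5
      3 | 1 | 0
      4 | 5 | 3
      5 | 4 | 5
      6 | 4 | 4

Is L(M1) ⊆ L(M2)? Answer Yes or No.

The string a is in L(M1) but not in L(M2).
So L(M1) ⊄ L(M2).

No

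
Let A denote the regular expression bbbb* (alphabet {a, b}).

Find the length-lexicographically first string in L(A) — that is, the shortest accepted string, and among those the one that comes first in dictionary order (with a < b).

By inspection of the expression, no string of length less than 3 matches, and bbb is the lexicographically first match of length 3.

bbb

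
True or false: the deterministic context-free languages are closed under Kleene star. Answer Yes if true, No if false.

No

L = {c aⁿbⁿ : n≥0} ∪ {cc aⁿb²ⁿ : n≥0} is a DCFL (the number of leading c's fixes which ratio the DPDA checks), but L* is not. Every word of L starts with c, so in a factorisation of the string cc aⁱbʲ (i≥1) into words of L each factor begins at one of the two c's: either the whole string is a single word of L (forcing j = 2i), or it splits as c · (c aⁱbʲ) with c ∈ L (take n = 0) and c aⁱbʲ ∈ L (forcing j = i). Thus L* ∩ cca⁺b* = {cc aⁿbⁿ : n≥1} ∪ {cc aⁿb²ⁿ : n≥1}. A DPDA for L* would give one for this intersection with a regular set, and, started from its configuration after reading cc, one for {aⁿbⁿ : n≥1} ∪ {aⁿb²ⁿ : n≥1}, which no deterministic PDA accepts (a DPDA for it would have a single run on aⁿb²ⁿ, accepting after the prefix aⁿbⁿ and accepting again after n more b's; an ordinary PDA that simulates it on a's and b's and, at any moment when it is accepting, may switch to reading only a fresh letter d while feeding each d to the simulation as a b, would accept aⁱbʲdᵏ (k≥1) exactly when both aⁱbʲ and aⁱbʲ⁺ᵏ are in the language, i.e. its language intersected with the regular set a*b*d⁺ would be exactly {aⁿbⁿdⁿ : n≥1} — impossible, since context-free languages are closed under intersection with regular sets and {aⁿbⁿdⁿ} is not context-free). So L* is not a DCFL.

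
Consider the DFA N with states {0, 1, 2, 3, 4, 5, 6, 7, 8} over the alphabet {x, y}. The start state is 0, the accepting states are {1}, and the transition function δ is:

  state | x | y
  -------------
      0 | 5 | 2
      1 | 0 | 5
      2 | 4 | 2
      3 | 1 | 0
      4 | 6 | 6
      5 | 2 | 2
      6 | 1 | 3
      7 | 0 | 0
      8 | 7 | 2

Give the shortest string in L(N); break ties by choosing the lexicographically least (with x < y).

A breadth-first search from 0 reaches an accepting state first via the path 0 → 2 → 4 → 6 → 1 on input yxxx.
No string of length < 4 is accepted (BFS exhausts all shorter strings without reaching an accepting state), and yxxx is the lexicographically least accepting string of length 4.

yxxx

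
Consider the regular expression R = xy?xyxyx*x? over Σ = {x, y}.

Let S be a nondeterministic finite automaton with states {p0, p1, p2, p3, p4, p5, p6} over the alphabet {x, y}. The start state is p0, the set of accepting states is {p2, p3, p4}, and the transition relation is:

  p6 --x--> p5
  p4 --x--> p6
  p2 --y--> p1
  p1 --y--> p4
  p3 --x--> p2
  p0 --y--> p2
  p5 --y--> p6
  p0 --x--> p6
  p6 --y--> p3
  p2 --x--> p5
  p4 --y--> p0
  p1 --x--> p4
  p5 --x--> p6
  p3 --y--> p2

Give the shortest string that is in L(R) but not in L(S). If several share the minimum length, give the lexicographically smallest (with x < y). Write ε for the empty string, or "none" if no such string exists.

xxyxy

The string xxyxy is accepted by R but not by S.
No shorter string lies in the difference, and xxyxy is the lexicographically first length-5 string in L(R) \ L(S).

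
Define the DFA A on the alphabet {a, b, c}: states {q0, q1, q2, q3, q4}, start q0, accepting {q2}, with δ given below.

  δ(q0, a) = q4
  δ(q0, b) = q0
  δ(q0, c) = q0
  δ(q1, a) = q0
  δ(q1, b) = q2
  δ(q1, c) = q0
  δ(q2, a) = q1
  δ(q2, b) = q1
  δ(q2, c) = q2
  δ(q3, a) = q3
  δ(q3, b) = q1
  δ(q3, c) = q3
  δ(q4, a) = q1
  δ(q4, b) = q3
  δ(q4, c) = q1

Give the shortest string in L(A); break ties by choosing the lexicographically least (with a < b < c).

A breadth-first search from q0 reaches an accepting state first via the path q0 → q4 → q1 → q2 on input aab.
No string of length < 3 is accepted (BFS exhausts all shorter strings without reaching an accepting state), and aab is the lexicographically least accepting string of length 3.

aab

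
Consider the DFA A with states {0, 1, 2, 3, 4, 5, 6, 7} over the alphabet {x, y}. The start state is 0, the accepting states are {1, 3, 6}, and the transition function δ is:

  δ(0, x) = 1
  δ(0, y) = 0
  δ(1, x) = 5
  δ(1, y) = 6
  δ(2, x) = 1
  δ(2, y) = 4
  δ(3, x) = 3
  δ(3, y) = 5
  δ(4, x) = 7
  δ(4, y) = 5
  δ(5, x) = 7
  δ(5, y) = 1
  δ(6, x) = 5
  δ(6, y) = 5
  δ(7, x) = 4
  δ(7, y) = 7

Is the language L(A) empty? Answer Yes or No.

The string x is accepted: the run 0 → 1 ends in the accepting state 1.
Since at least one string is accepted, L(A) is not empty.

No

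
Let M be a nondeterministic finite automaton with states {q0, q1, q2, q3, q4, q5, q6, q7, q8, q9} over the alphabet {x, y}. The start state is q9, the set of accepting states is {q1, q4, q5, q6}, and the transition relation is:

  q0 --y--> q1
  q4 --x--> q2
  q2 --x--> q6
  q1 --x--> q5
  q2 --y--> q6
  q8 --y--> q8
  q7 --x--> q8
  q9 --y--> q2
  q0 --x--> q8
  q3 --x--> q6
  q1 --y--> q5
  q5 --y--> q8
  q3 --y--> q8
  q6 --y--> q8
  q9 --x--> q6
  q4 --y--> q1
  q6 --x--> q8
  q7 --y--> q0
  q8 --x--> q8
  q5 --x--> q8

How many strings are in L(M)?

The useful subgraph on states {q2, q6, q9} is acyclic, so L(M) is finite; the longest accepting path visits 3 useful states, giving maximum string length 2.
Counting accepting paths from q9 by length: 1 of length 1, 2 of length 2. Total 3.

3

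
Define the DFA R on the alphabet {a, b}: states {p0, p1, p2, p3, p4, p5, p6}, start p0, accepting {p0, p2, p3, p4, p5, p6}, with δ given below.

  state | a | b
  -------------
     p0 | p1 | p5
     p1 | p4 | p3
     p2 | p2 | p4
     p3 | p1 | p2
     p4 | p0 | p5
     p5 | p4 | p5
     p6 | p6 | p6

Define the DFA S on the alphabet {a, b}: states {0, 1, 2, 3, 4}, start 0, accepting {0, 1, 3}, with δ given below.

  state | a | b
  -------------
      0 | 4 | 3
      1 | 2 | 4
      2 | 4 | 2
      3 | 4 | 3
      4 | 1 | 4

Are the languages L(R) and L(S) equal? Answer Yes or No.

The string ab is accepted by R but rejected by S.
So L(R) ≠ L(S).

No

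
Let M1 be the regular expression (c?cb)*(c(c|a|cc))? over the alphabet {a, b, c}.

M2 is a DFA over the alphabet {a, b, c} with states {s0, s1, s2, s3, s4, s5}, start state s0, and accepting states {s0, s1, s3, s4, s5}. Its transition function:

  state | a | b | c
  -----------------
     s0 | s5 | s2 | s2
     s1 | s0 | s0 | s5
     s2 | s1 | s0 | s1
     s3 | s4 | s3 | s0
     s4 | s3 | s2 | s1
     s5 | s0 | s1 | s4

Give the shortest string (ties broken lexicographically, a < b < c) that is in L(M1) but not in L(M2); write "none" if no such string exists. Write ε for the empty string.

Converting the expression M1 to a DFA (subset construction, then merging equivalent states) gives the minimal DFA with states {r0, r1, r2, r3, r4}, start state r0, accepting states {r0, r3, r4} and transitions r0: a→r1, b→r1, c→r2; r1: a→r1, b→r1, c→r1; r2: a→r3, b→r0, c→r4; r3: a→r1, b→r1, c→r1; r4: a→r1, b→r0, c→r3.
Exploring the product automaton M1 × M2 from the start pair (r0, s0), following both machines on each input symbol, reaches 11 state pairs: (r0, s0), (r1, s5), (r1, s2), (r2, s2), (r1, s0), (r1, s1), (r1, s4), (r3, s1), (r4, s1), (r1, s3), (r3, s5).
M1 accepts in {r0, r3, r4} and M2 accepts in {s0, s1, s3, s4, s5}. The reachable pairs whose M1-component is accepting are (r0, s0), (r3, s1), (r4, s1), (r3, s5); in each of them the M2-component is accepting too, so the product for L(M1) \ L(M2) (M1-component accepting, M2-component rejecting) has no reachable accepting pair and the difference is empty.
So every string accepted by M1 is also accepted by M2: L(M1) \ L(M2) = ∅ and there is no such string.

none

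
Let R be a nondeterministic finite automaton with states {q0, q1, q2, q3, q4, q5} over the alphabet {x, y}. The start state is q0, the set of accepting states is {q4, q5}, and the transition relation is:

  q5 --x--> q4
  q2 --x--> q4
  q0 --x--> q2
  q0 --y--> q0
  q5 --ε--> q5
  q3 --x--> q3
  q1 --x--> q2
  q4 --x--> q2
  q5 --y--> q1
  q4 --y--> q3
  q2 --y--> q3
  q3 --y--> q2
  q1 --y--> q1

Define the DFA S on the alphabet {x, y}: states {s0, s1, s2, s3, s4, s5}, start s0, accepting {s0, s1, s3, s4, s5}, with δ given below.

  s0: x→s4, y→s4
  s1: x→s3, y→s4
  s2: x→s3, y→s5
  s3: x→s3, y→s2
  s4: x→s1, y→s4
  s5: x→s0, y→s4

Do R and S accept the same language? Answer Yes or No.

No

The empty string ε is accepted by S but rejected by R.
So L(R) ≠ L(S).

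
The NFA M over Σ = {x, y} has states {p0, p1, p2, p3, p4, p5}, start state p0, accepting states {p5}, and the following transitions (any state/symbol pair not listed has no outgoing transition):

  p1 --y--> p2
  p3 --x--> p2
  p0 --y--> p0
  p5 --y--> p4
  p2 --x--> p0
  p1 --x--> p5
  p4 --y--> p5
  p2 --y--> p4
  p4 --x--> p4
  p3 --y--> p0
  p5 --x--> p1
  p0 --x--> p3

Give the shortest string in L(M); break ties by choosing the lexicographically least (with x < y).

A breadth-first search from p0 reaches an accepting state first via the path p0 → p3 → p2 → p4 → p5 on input xxyy.
No string of length < 4 is accepted (BFS exhausts all shorter strings without reaching an accepting state), and xxyy is the lexicographically least accepting string of length 4.

xxyy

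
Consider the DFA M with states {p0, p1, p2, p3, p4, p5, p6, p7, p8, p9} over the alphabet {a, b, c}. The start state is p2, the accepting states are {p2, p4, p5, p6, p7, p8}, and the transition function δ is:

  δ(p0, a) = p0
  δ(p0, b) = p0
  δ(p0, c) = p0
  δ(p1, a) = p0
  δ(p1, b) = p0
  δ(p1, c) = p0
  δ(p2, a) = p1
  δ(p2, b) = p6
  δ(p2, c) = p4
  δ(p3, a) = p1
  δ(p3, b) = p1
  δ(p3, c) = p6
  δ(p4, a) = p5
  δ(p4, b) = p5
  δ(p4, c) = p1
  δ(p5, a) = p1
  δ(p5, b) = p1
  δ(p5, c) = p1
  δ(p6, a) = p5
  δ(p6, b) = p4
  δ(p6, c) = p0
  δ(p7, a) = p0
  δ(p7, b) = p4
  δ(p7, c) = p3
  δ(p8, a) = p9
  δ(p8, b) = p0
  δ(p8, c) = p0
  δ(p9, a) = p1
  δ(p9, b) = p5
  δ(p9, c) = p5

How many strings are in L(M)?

The useful subgraph on states {p2, p4, p5, p6} is acyclic, so L(M) is finite; the longest accepting path visits 4 useful states, giving maximum string length 3.
Counting accepting paths from p2 by length: 1 of length 0, 2 of length 1, 4 of length 2, 2 of length 3. Total 9.

9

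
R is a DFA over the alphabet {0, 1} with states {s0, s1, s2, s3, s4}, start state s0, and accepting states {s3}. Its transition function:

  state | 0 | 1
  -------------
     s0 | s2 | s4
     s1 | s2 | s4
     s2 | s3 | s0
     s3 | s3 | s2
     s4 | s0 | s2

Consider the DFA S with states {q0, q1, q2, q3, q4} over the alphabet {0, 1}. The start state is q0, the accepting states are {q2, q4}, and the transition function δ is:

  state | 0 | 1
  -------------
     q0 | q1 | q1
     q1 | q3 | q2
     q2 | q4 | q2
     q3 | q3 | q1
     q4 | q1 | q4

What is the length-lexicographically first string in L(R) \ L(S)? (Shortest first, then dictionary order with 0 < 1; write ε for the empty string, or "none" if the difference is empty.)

The string 00 is accepted by R but not by S.
No shorter string lies in the difference, and 00 is the lexicographically first length-2 string in L(R) \ L(S).

00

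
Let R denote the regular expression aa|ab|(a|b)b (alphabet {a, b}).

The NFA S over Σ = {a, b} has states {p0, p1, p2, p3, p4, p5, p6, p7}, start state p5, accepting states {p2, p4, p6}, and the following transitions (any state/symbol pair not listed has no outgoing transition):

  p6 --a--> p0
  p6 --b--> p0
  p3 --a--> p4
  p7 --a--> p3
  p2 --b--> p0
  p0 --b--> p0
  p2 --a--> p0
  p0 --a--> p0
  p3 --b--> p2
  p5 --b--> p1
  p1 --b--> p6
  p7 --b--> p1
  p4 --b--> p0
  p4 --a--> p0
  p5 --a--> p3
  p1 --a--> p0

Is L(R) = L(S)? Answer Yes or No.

Converting the expression R to a DFA (subset construction, then merging equivalent states) gives the minimal DFA with states {r0, r1, r2, r3, r4}, start state r0, accepting states {r3} and transitions r0: a→r1, b→r2; r1: a→r3, b→r3; r2: a→r4, b→r3; r3: a→r4, b→r4; r4: a→r4, b→r4.
Exploring the product automaton R × S from the start pair (r0, p5), following both machines on each input symbol, reaches 7 state pairs: (r0, p5), (r1, p3), (r2, p1), (r3, p4), (r3, p2), (r4, p0), (r3, p6).
R accepts in {r3} and S accepts in {p2, p4, p6}. In every reachable pair the two components are either both accepting — (r3, p4), (r3, p2), (r3, p6) — or both non-accepting, so no string is accepted by exactly one of the machines: L(R) \ L(S) and L(S) \ L(R) are both empty.
Hence every string is accepted by R iff it is accepted by S, and the two languages coincide.

Yes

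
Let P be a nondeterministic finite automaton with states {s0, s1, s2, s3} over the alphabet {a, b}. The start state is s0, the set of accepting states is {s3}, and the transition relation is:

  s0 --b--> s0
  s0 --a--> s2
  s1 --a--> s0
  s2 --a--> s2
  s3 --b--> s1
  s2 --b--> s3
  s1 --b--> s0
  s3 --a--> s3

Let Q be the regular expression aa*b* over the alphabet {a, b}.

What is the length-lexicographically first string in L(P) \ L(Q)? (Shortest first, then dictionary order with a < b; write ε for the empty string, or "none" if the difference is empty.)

aba

The string aba is accepted by P but not by Q.
No shorter string lies in the difference, and aba is the lexicographically first length-3 string in L(P) \ L(Q).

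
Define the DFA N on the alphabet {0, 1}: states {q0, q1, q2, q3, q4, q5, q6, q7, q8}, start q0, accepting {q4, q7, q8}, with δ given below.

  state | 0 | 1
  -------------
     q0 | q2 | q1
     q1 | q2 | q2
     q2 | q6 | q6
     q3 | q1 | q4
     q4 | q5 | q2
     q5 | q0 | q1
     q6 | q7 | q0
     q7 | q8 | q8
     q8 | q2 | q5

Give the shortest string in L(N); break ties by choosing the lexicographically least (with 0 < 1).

A breadth-first search from q0 reaches an accepting state first via the path q0 → q2 → q6 → q7 on input 000.
No string of length < 3 is accepted (BFS exhausts all shorter strings without reaching an accepting state), and 000 is the lexicographically least accepting string of length 3.

000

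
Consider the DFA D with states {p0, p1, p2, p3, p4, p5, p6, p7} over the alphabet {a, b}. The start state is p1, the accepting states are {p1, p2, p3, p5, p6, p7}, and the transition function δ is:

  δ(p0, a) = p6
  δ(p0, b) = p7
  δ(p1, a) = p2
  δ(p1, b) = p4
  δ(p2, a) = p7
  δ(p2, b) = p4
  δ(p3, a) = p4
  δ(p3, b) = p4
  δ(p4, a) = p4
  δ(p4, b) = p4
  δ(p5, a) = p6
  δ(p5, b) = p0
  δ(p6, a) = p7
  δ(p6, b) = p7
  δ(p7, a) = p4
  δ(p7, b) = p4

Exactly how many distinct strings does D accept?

3

The useful subgraph on states {p1, p2, p7} is acyclic, so L(D) is finite; the longest accepting path visits 3 useful states, giving maximum string length 2.
Counting accepting paths from p1 by length: 1 of length 0, 1 of length 1, 1 of length 2. Total 3.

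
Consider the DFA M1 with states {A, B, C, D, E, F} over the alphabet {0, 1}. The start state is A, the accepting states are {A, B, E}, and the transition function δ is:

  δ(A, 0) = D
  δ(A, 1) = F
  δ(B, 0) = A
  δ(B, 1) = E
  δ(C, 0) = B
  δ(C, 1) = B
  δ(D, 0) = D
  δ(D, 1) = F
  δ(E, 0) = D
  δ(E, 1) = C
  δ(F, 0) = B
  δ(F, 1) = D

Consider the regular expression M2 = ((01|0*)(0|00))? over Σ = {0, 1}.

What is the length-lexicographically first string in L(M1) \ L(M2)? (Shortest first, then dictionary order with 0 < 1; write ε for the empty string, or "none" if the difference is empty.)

10

The string 10 is accepted by M1 but not by M2.
No shorter string lies in the difference, and 10 is the lexicographically first length-2 string in L(M1) \ L(M2).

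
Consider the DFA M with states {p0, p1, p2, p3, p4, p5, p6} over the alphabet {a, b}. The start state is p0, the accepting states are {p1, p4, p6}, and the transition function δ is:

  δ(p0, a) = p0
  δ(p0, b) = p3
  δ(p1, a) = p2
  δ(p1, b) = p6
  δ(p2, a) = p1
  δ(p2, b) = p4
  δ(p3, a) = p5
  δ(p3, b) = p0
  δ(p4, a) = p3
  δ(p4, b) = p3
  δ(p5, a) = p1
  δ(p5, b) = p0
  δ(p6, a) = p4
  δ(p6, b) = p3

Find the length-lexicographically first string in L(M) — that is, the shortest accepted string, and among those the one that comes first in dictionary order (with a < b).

A breadth-first search from p0 reaches an accepting state first via the path p0 → p3 → p5 → p1 on input baa.
No string of length < 3 is accepted (BFS exhausts all shorter strings without reaching an accepting state), and baa is the lexicographically least accepting string of length 3.

baa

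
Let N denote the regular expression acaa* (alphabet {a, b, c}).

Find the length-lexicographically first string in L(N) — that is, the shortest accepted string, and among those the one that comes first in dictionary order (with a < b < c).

By inspection of the expression, no string of length less than 3 matches, and aca is the lexicographically first match of length 3.

aca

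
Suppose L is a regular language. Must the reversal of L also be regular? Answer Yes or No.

Yes

Reverse every transition of an NFA for L, make the old start state the unique accepting state, and add a fresh start state with ε-moves to the old accepting states; this NFA accepts Lᴿ.
So the regular languages are closed under reversal.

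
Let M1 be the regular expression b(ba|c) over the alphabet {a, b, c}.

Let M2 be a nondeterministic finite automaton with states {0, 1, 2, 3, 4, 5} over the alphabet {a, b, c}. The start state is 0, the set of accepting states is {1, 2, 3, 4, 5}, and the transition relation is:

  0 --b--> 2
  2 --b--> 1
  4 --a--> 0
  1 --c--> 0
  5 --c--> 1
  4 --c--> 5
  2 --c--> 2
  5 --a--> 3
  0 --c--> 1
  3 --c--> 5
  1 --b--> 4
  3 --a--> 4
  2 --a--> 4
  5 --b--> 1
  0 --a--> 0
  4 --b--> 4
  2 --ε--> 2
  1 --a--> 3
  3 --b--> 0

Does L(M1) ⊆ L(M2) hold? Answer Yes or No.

Yes

Converting the expression M1 to a DFA (subset construction, then merging equivalent states) gives the minimal DFA with states {r0, r1, r2, r3, r4}, start state r0, accepting states {r4} and transitions r0: a→r1, b→r2, c→r1; r1: a→r1, b→r1, c→r1; r2: a→r1, b→r3, c→r4; r3: a→r4, b→r1, c→r1; r4: a→r1, b→r1, c→r1.
Exploring the product automaton M1 × M2 from the start pair (r0, 0), following both machines on each input symbol, reaches 11 state pairs: (r0, 0), (r1, 0), (r2, 2), (r1, 1), (r1, 2), (r1, 4), (r3, 1), (r4, 2), (r1, 3), (r1, 5), (r4, 3).
M1 accepts in {r4} and M2 accepts in {1, 2, 3, 4, 5}. The reachable pairs whose M1-component is accepting are (r4, 2), (r4, 3); in each of them the M2-component is accepting too, so the product for L(M1) \ L(M2) (M1-component accepting, M2-component rejecting) has no reachable accepting pair and the difference is empty.
Hence every string in L(M1) is also in L(M2).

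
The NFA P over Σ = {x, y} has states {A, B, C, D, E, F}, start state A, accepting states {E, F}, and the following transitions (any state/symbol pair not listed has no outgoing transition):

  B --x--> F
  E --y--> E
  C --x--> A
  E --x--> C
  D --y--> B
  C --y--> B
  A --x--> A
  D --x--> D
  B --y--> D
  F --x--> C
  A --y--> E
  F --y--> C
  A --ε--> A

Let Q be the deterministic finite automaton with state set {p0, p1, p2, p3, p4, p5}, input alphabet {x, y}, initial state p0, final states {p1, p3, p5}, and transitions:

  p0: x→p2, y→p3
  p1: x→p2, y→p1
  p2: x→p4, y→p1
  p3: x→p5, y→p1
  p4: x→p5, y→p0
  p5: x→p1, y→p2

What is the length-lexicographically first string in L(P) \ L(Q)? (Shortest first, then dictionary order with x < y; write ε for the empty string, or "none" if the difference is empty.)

The string xxy is accepted by P but not by Q.
No shorter string lies in the difference, and xxy is the lexicographically first length-3 string in L(P) \ L(Q).

xxy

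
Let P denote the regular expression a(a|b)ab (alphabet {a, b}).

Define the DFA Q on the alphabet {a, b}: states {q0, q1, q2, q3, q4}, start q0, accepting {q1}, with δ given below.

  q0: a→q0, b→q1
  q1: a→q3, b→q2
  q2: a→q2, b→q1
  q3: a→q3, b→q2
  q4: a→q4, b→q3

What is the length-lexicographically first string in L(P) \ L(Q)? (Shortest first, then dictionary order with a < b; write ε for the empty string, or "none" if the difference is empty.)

The string abab is accepted by P but not by Q.
No shorter string lies in the difference, and abab is the lexicographically first length-4 string in L(P) \ L(Q).

abab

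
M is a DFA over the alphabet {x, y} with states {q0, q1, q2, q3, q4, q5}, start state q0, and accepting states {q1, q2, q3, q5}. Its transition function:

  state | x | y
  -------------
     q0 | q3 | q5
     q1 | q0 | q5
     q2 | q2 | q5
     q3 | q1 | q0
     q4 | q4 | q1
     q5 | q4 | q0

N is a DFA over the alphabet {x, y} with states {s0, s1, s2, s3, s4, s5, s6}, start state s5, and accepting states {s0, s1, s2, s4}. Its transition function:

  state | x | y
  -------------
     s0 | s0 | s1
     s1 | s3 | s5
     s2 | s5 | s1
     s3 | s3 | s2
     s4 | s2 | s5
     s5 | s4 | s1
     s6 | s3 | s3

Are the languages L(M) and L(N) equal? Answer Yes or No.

Yes

Exploring the product automaton M × N from the start pair (q0, s5), following both machines on each input symbol, reaches 5 state pairs: (q0, s5), (q3, s4), (q5, s1), (q1, s2), (q4, s3).
M accepts in {q1, q2, q3, q5} and N accepts in {s0, s1, s2, s4}. In every reachable pair the two components are either both accepting — (q3, s4), (q5, s1), (q1, s2) — or both non-accepting, so no string is accepted by exactly one of the machines: L(M) \ L(N) and L(N) \ L(M) are both empty.
Hence every string is accepted by M iff it is accepted by N, and the two languages coincide.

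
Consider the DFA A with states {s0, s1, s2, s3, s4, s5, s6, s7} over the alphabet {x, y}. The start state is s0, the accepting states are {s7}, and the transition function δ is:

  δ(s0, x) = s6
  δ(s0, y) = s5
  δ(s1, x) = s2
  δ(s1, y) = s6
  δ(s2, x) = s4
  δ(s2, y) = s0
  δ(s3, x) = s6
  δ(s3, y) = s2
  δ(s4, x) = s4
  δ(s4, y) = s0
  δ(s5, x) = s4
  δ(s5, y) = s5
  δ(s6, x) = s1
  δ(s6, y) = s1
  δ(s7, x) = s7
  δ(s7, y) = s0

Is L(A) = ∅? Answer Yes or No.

Yes

The states reachable from the start state are {s0, s1, s2, s4, s5, s6}.
None of the accepting states {s7} is reachable, so no string is accepted and L(A) = ∅.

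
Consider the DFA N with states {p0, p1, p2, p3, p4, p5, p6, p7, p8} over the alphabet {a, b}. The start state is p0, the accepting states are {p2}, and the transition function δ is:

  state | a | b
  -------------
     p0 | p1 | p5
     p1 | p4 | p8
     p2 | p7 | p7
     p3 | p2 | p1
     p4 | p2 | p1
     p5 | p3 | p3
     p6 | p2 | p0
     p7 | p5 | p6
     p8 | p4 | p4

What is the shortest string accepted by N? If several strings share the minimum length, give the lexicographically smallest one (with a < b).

aaa

A breadth-first search from p0 reaches an accepting state first via the path p0 → p1 → p4 → p2 on input aaa.
No string of length < 3 is accepted (BFS exhausts all shorter strings without reaching an accepting state), and aaa is the lexicographically least accepting string of length 3.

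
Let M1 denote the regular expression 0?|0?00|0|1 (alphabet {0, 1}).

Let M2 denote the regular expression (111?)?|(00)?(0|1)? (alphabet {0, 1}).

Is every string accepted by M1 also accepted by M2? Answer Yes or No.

Yes

Converting the expression M1 to a DFA (subset construction, then merging equivalent states) gives the minimal DFA with states {r0, r1, r2, r3, r4}, start state r0, accepting states {r0, r1, r2, r3} and transitions r0: 0→r1, 1→r2; r1: 0→r3, 1→r4; r2: 0→r4, 1→r4; r3: 0→r2, 1→r4; r4: 0→r4, 1→r4.
Converting the expression M2 to a DFA (subset construction, then merging equivalent states) gives the minimal DFA with states {t0, t1, t2, t3, t4, t5, t6}, start state t0, accepting states {t0, t1, t2, t3, t5, t6} and transitions t0: 0→t1, 1→t2; t1: 0→t3, 1→t4; t2: 0→t4, 1→t5; t3: 0→t6, 1→t6; t4: 0→t4, 1→t4; t5: 0→t4, 1→t6; t6: 0→t4, 1→t4.
Exploring the product automaton M1 × M2 from the start pair (r0, t0), following both machines on each input symbol, reaches 8 state pairs: (r0, t0), (r1, t1), (r2, t2), (r3, t3), (r4, t4), (r4, t5), (r2, t6), (r4, t6).
M1 accepts in {r0, r1, r2, r3} and M2 accepts in {t0, t1, t2, t3, t5, t6}. The reachable pairs whose M1-component is accepting are (r0, t0), (r1, t1), (r2, t2), (r3, t3), (r2, t6); in each of them the M2-component is accepting too, so the product for L(M1) \ L(M2) (M1-component accepting, M2-component rejecting) has no reachable accepting pair and the difference is empty.
Hence every string in L(M1) is also in L(M2).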